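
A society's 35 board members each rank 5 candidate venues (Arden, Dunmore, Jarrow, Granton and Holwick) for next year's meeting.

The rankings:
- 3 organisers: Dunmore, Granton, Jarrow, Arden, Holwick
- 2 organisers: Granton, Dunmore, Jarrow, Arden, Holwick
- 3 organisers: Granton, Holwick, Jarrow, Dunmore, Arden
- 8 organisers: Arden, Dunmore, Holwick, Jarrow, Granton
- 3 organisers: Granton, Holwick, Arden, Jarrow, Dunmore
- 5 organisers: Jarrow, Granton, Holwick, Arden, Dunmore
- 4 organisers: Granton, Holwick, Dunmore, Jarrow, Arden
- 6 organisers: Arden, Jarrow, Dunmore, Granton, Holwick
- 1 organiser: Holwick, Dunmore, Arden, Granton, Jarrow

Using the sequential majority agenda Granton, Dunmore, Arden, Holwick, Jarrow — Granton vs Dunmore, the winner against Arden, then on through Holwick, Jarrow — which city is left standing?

Round 1: Granton vs Dunmore — 17–18, Dunmore advances.
Round 2: Dunmore vs Arden — 13–22, Arden advances.
Round 3: Arden vs Holwick — 19–16, Arden advances.
Round 4: Arden vs Jarrow — 18–17, Arden advances.
The agenda winner is Arden.

Arden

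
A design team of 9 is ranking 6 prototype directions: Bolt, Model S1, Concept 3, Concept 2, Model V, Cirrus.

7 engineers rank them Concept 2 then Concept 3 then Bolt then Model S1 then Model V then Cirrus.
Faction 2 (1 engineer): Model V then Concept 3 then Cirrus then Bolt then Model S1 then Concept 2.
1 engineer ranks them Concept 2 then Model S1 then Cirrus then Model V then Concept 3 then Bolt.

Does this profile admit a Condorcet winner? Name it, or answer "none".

Concept 2

Pairwise majorities:
Bolt vs Model S1: Bolt wins 8–1.
Bolt–Concept 3: Concept 3 9–0.
Bolt–Concept 2: Concept 2 8–1.
Bolt vs Model V: Bolt wins 7–2.
Bolt vs Cirrus: Bolt wins 7–2.
Model S1 vs Concept 3: Concept 3 wins 8–1.
Model S1 vs Concept 2: Concept 2 wins 8–1.
Model S1–Model V: Model S1 8–1.
Model S1–Cirrus: Model S1 8–1.
Concept 3 vs Concept 2: Concept 2, 8–1.
Concept 3 vs Model V: Concept 3 wins 7–2.
Concept 3–Cirrus: Concept 3 8–1.
Concept 2 vs Model V: Concept 2, 8–1.
Concept 2 vs Cirrus: Concept 2, 8–1.
Model V vs Cirrus: Model V, 8–1.
Concept 2 defeats every rival head-to-head and is the Condorcet winner.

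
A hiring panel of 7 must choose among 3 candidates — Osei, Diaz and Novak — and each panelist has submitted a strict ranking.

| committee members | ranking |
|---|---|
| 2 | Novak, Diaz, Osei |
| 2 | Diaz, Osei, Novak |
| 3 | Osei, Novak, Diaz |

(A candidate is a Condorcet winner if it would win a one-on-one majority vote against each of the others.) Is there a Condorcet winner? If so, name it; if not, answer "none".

none

Pairwise majorities:
Osei vs Diaz: Diaz wins 4–3.
Osei vs Novak: Osei, 5–2.
Diaz vs Novak: Novak wins 5–2.
No candidate is unbeaten: Osei loses to Diaz; Diaz loses to Novak; Novak loses to Osei. In particular Osei beats Novak beats Diaz beats Osei is a majority cycle — no Condorcet winner exists.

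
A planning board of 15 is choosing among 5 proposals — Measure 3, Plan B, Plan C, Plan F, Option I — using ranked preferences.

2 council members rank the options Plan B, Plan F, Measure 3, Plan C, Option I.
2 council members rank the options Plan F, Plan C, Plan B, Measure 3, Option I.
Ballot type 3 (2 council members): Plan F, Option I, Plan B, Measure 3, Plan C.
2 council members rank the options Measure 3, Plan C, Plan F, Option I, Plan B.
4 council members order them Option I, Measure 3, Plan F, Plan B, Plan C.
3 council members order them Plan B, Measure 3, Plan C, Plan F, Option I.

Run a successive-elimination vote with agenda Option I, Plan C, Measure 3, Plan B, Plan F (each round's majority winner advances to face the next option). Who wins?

Plan F

Round 1: Option I vs Plan C — 6–9, Plan C advances.
Round 2: Plan C vs Measure 3 — 2–13, Measure 3 advances.
Round 3: Measure 3 vs Plan B — 6–9, Plan B advances.
Round 4: Plan B vs Plan F — 5–10, Plan F advances.
The agenda winner is Plan F.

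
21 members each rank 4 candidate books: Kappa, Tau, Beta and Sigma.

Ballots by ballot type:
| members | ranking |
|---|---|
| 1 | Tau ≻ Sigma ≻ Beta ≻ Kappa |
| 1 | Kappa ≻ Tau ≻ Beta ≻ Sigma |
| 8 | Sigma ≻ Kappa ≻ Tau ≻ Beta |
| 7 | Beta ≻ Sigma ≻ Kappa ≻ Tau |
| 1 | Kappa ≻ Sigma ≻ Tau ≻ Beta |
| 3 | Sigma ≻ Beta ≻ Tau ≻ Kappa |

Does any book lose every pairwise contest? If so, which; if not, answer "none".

none

Pairwise majorities:
Kappa vs Tau: Kappa, 17–4.
Kappa vs Beta: Beta wins 11–10.
Kappa vs Sigma: Kappa preferred on 1+1 = 2 ballots; Sigma wins 19–2.
Tau vs Beta: Tau preferred on 1+1+8+1 = 11 ballots; Tau wins 11–10.
Tau vs Sigma: Tau preferred on 1+1 = 2 ballots; Sigma wins 19–2.
Beta–Sigma: Sigma 13–8.
Each book has at least one pairwise win (Kappa beats Tau; Tau beats Beta; Beta beats Kappa; Sigma beats Kappa) — no Condorcet loser.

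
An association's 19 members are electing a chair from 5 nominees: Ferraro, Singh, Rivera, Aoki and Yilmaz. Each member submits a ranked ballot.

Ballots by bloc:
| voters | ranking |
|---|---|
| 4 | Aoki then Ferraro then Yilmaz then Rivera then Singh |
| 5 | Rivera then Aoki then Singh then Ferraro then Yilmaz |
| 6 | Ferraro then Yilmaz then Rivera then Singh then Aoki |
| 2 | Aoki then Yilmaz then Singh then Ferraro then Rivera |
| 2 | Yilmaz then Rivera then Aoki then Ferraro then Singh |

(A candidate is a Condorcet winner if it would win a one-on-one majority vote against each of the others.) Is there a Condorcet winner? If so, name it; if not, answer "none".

Check each pair by majority over 19 ballots:
Ferraro vs Singh: 4+6+2 = 12 for Ferraro, 7 for Singh — Ferraro by 12–7.
Ferraro vs Rivera: 12 to 7, Ferraro.
Ferraro vs Aoki: Ferraro preferred on 6 ballots; Aoki wins 13–6.
Ferraro vs Yilmaz: Ferraro is ranked higher on 4+5+6 = 15 ballots, Yilmaz on 4. Ferraro wins 15–4.
Singh vs Rivera: 2 to 17, Rivera.
Singh vs Aoki: Singh preferred on 6 ballots; Aoki wins 13–6.
Singh vs Yilmaz: Singh is ranked higher on 5 ballots, Yilmaz on 14. Yilmaz wins 14–5.
Rivera vs Aoki: Rivera is ranked higher on 5+6+2 = 13 ballots, Aoki on 6. Rivera wins 13–6.
Rivera vs Yilmaz: Rivera preferred on 5 ballots; Yilmaz wins 14–5.
Aoki vs Yilmaz: Aoki is ranked higher on 4+5+2 = 11 ballots, Yilmaz on 8. Aoki wins 11–8.
Every candidate loses at least once (Ferraro loses to Aoki; Singh loses to Ferraro; Rivera loses to Ferraro; Aoki loses to Rivera; Yilmaz loses to Ferraro). The majority relation contains the cycle Ferraro beats Rivera beats Aoki beats Ferraro, so there is no Condorcet winner.

none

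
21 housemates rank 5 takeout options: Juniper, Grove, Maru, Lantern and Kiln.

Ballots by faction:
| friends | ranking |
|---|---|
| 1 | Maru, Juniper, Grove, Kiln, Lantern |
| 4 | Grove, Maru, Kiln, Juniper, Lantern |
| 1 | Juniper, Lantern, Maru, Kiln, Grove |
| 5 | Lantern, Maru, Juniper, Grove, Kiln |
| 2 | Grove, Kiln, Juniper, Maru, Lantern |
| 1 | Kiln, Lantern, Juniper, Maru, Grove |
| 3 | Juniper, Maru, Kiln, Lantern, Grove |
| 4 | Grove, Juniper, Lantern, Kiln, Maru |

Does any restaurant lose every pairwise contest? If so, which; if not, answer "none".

none

Pairwise majorities:
Juniper–Grove: Juniper 11–10.
Juniper vs Maru: Juniper wins 11–10.
Juniper vs Lantern: Juniper wins 15–6.
Juniper vs Kiln: Juniper, 14–7.
Grove vs Maru: Grove is ranked higher on 4+2+4 = 10 ballots, Maru on 11. Maru wins 11–10.
Grove vs Lantern: Grove, 11–10.
Grove vs Kiln: 16 to 5, Grove.
Maru vs Lantern: Maru is ranked higher on 1+4+2+3 = 10 ballots, Lantern on 11. Lantern wins 11–10.
Maru–Kiln: Maru 14–7.
Lantern vs Kiln: Lantern preferred on 1+5+4 = 10 ballots; Kiln wins 11–10.
Each restaurant has at least one pairwise win (Juniper beats Grove; Grove beats Lantern; Maru beats Grove; Lantern beats Maru; Kiln beats Lantern) — no Condorcet loser.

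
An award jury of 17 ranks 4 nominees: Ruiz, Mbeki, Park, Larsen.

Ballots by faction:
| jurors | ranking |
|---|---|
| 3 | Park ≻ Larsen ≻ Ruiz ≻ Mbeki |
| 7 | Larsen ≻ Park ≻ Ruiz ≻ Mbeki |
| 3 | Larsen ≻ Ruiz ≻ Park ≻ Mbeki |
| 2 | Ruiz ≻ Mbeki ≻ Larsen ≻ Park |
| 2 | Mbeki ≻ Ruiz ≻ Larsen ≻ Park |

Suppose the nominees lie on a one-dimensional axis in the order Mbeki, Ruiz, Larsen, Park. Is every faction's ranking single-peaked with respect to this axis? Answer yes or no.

Axis positions: Mbeki=1, Ruiz=2, Larsen=3, Park=4.
Faction 1 (peak Park at position 4): ranking walks positions 4-3-2-1, expanding outward from the peak — single-peaked.
Faction 2 (peak Larsen at position 3): ranking walks positions 3-4-2-1, expanding outward from the peak — single-peaked.
Faction 3 (peak Larsen at position 3): ranking walks positions 3-2-4-1, expanding outward from the peak — single-peaked.
Faction 4 (peak Ruiz at position 2): ranking walks positions 2-1-3-4, expanding outward from the peak — single-peaked.
Faction 5 (peak Mbeki at position 1): ranking walks positions 1-2-3-4, expanding outward from the peak — single-peaked.
Every ranking is single-peaked on this axis.

yes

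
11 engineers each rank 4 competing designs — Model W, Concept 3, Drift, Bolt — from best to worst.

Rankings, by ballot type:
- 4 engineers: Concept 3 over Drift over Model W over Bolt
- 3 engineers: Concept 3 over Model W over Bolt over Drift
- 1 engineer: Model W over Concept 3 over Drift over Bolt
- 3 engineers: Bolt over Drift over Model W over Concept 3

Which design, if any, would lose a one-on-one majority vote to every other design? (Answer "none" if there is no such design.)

none

Pairwise majorities:
Model W vs Concept 3: 1+3 = 4 for Model W, 7 for Concept 3 — Concept 3 by 7–4.
Model W vs Drift: Drift wins 7–4.
Model W vs Bolt: Model W, 8–3.
Concept 3 vs Drift: 4+3+1 = 8 for Concept 3, 3 for Drift — Concept 3 by 8–3.
Concept 3 vs Bolt: Concept 3 is ranked higher on 4+3+1 = 8 ballots, Bolt on 3. Concept 3 wins 8–3.
Drift–Bolt: Bolt 6–5.
Each design has at least one pairwise win (Model W beats Bolt; Concept 3 beats Model W; Drift beats Model W; Bolt beats Drift) — no Condorcet loser.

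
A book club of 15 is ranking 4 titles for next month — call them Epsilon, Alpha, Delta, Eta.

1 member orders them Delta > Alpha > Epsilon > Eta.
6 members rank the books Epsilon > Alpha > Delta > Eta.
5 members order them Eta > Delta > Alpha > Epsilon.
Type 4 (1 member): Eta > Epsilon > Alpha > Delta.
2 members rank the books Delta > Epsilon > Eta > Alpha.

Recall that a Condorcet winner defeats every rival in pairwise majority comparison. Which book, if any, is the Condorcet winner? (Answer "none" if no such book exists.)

Pairwise majorities:
Epsilon vs Alpha: 6+1+2 = 9 for Epsilon, 6 for Alpha — Epsilon by 9–6.
Epsilon vs Delta: Epsilon preferred on 6+1 = 7 ballots; Delta wins 8–7.
Epsilon vs Eta: 9 to 6, Epsilon.
Alpha vs Delta: 6+1 = 7 for Alpha, 8 for Delta — Delta by 8–7.
Alpha vs Eta: Alpha preferred on 1+6 = 7 ballots; Eta wins 8–7.
Delta vs Eta: Delta preferred on 1+6+2 = 9 ballots; Delta wins 9–6.
Only Delta has no losses; Delta is the Condorcet winner.

Delta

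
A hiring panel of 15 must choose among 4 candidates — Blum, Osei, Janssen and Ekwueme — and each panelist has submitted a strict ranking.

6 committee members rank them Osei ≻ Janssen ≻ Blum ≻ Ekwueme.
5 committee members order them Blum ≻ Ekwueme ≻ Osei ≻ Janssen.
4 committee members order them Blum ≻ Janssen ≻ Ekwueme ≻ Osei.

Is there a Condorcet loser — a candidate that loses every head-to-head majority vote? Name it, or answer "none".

Head-to-head results (15 committee members):
Blum–Osei: Blum 9–6.
Blum–Janssen: Blum 9–6.
Blum–Ekwueme: Blum 15–0.
Osei vs Janssen: Osei, 11–4.
Osei vs Ekwueme: Osei preferred on 6 ballots; Ekwueme wins 9–6.
Janssen vs Ekwueme: Janssen, 10–5.
Every candidate wins at least one matchup (Blum beats Osei; Osei beats Janssen; Janssen beats Ekwueme; Ekwueme beats Osei), so there is no Condorcet loser.

none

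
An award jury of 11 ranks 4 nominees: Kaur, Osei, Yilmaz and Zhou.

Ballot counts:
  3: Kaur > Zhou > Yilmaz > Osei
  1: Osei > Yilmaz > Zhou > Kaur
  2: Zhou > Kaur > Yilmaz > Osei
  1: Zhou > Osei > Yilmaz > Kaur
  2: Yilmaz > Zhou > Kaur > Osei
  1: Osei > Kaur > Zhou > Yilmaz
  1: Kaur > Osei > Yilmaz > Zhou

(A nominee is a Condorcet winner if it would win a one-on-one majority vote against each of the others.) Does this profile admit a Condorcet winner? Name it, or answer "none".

Zhou

Head-to-head results (11 jurors):
Kaur vs Osei: Kaur, 8–3.
Kaur–Yilmaz: Kaur 7–4.
Kaur vs Zhou: Zhou, 6–5.
Osei vs Yilmaz: Yilmaz, 7–4.
Osei–Zhou: Zhou 8–3.
Yilmaz–Zhou: Zhou 7–4.
Zhou defeats every rival head-to-head and is the Condorcet winner.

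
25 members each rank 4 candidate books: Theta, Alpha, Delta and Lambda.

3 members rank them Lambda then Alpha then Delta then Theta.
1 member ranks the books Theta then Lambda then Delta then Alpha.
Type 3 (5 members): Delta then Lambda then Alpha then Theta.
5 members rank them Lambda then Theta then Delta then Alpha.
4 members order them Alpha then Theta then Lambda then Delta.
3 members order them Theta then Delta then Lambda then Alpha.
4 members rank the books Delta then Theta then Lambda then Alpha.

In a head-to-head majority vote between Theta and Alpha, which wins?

Theta

Ballots ranking Theta above Alpha: 1 + 5 + 3 + 4 = 13.
Ballots ranking Alpha above Theta: 25 − 13 = 12.
Theta wins the head-to-head 13–12.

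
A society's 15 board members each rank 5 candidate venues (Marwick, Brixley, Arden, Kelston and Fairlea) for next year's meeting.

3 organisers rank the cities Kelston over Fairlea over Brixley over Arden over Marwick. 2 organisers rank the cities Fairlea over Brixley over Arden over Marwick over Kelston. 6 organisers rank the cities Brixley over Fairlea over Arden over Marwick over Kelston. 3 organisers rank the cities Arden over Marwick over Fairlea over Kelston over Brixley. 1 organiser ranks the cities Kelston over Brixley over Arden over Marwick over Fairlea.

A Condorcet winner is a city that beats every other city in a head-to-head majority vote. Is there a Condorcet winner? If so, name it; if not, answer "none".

Fairlea

Head-to-head results (15 organisers):
Marwick vs Brixley: Marwick is ranked higher on 3 ballots, Brixley on 12. Brixley wins 12–3.
Marwick vs Arden: 0 for Marwick, 15 for Arden — Arden by 15–0.
Marwick vs Kelston: 2+6+3 = 11 for Marwick, 4 for Kelston — Marwick by 11–4.
Marwick vs Fairlea: Marwick is ranked higher on 3+1 = 4 ballots, Fairlea on 11. Fairlea wins 11–4.
Brixley vs Arden: 12 to 3, Brixley.
Brixley vs Kelston: Brixley preferred on 2+6 = 8 ballots; Brixley wins 8–7.
Brixley vs Fairlea: 6+1 = 7 for Brixley, 8 for Fairlea — Fairlea by 8–7.
Arden vs Kelston: 11 to 4, Arden.
Arden vs Fairlea: 3+1 = 4 for Arden, 11 for Fairlea — Fairlea by 11–4.
Kelston vs Fairlea: Kelston is ranked higher on 3+1 = 4 ballots, Fairlea on 11. Fairlea wins 11–4.
Fairlea wins every pairwise contest, so Fairlea is the Condorcet winner.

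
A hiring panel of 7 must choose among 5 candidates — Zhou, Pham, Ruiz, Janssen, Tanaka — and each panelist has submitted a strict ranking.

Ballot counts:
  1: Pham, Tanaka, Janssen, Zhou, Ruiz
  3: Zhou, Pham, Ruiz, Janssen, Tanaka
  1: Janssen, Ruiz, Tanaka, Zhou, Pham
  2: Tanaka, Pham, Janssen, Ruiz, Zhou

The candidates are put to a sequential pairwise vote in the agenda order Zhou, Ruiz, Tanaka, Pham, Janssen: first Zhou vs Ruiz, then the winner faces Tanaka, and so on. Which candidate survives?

Pham

Round 1: Zhou vs Ruiz — 4–3, Zhou advances.
Round 2: Zhou vs Tanaka — 3–4, Tanaka advances.
Round 3: Tanaka vs Pham — 3–4, Pham advances.
Round 4: Pham vs Janssen — 6–1, Pham advances.
Pham survives the agenda.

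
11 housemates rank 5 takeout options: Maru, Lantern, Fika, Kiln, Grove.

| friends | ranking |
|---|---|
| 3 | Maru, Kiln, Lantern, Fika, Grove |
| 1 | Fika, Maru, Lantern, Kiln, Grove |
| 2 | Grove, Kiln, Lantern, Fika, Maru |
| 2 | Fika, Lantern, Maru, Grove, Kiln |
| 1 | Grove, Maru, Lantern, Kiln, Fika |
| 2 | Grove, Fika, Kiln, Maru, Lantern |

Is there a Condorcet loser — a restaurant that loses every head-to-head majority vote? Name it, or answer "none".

none

Pairwise majorities:
Maru vs Lantern: Maru, 7–4.
Maru vs Fika: Maru preferred on 3+1 = 4 ballots; Fika wins 7–4.
Maru vs Kiln: Maru is ranked higher on 3+1+2+1 = 7 ballots, Kiln on 4. Maru wins 7–4.
Maru vs Grove: 6 to 5, Maru.
Lantern vs Fika: Lantern wins 6–5.
Lantern vs Kiln: Kiln wins 7–4.
Lantern vs Grove: Lantern wins 6–5.
Fika–Kiln: Kiln 6–5.
Fika–Grove: Fika 6–5.
Kiln–Grove: Grove 7–4.
Every restaurant wins at least one matchup (Maru beats Lantern; Lantern beats Fika; Fika beats Maru; Kiln beats Lantern; Grove beats Kiln), so there is no Condorcet loser.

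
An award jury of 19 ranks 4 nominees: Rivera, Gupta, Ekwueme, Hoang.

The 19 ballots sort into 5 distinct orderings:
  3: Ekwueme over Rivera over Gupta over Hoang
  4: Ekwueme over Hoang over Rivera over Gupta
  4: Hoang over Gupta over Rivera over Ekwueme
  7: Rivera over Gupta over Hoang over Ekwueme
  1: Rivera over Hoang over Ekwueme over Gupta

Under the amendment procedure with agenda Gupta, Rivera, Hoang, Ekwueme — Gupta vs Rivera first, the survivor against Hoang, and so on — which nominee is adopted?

Rivera

Round 1: Gupta vs Rivera — 4–15, Rivera advances.
Round 2: Rivera vs Hoang — 11–8, Rivera advances.
Round 3: Rivera vs Ekwueme — 12–7, Rivera advances.
Rivera survives the agenda.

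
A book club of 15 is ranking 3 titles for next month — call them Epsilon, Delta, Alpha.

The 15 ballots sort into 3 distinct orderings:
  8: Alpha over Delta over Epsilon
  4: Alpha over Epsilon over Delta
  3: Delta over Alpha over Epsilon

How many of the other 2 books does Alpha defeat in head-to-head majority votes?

Alpha against each rival (15 members):
Alpha vs Epsilon: Alpha is ranked higher on 8+4+3 = 15 ballots, Epsilon on 0. Alpha wins 15–0.
Alpha vs Delta: 8+4 = 12 for Alpha, 3 for Delta — Alpha by 12–3.
Alpha beats Epsilon, Delta — 2 pairwise wins.

2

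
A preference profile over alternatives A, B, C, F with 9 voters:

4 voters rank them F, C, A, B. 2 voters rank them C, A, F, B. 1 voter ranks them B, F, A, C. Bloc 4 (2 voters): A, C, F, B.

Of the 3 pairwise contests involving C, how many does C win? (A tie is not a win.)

C against each rival (9 voters):
C vs A: C is ranked higher on 4+2 = 6 ballots, A on 3. C wins 6–3.
C–B: C 8–1.
C vs F: 2+2 = 4 for C, 5 for F — F by 5–4.
C beats A, B; loses to F — 2 pairwise wins.

2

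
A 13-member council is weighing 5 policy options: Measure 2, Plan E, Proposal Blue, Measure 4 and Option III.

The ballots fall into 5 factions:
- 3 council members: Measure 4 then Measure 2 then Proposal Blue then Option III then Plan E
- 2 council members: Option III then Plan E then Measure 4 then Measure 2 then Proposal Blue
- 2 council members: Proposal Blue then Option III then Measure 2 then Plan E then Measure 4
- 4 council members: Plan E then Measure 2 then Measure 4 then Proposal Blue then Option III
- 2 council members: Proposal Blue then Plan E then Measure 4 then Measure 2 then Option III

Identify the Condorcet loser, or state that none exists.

none

Head-to-head results (13 council members):
Measure 2 vs Plan E: Measure 2 preferred on 3+2 = 5 ballots; Plan E wins 8–5.
Measure 2 vs Proposal Blue: Measure 2, 9–4.
Measure 2 vs Measure 4: Measure 2 is ranked higher on 2+4 = 6 ballots, Measure 4 on 7. Measure 4 wins 7–6.
Measure 2 vs Option III: Measure 2 preferred on 3+4+2 = 9 ballots; Measure 2 wins 9–4.
Plan E vs Proposal Blue: Proposal Blue, 7–6.
Plan E vs Measure 4: Plan E wins 10–3.
Plan E vs Option III: Plan E preferred on 4+2 = 6 ballots; Option III wins 7–6.
Proposal Blue–Measure 4: Measure 4 9–4.
Proposal Blue vs Option III: Proposal Blue wins 11–2.
Measure 4 vs Option III: 3+4+2 = 9 for Measure 4, 4 for Option III — Measure 4 by 9–4.
No option is winless: Measure 2 beats Proposal Blue; Plan E beats Measure 2; Proposal Blue beats Plan E; Measure 4 beats Measure 2; Option III beats Plan E. There is no Condorcet loser.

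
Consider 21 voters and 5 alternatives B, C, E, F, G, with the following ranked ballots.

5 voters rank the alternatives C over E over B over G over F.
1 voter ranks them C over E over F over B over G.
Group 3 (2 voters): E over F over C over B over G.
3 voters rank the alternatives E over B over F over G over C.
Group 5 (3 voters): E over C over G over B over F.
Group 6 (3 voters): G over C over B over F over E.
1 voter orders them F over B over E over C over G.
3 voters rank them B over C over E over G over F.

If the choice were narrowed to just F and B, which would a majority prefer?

B

Ballots ranking F above B: 1 + 2 + 1 = 4.
Ballots ranking B above F: 21 − 4 = 17.
B wins the head-to-head 17–4.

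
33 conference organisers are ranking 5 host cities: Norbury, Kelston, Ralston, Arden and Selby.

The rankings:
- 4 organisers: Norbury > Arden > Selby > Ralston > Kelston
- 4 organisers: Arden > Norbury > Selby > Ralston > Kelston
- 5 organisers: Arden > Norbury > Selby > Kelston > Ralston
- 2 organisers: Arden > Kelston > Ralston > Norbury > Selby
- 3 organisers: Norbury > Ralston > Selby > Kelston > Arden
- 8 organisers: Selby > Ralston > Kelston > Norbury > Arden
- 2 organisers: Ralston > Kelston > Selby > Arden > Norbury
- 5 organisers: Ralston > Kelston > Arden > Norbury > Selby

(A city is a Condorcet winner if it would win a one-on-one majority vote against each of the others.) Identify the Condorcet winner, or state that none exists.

Pairwise majorities:
Norbury vs Kelston: Norbury is ranked higher on 4+4+5+3 = 16 ballots, Kelston on 17. Kelston wins 17–16.
Norbury vs Ralston: Ralston, 17–16.
Norbury vs Arden: Arden, 18–15.
Norbury vs Selby: 4+4+5+2+3+5 = 23 for Norbury, 10 for Selby — Norbury by 23–10.
Kelston vs Ralston: 5+2 = 7 for Kelston, 26 for Ralston — Ralston by 26–7.
Kelston vs Arden: Kelston is ranked higher on 3+8+2+5 = 18 ballots, Arden on 15. Kelston wins 18–15.
Kelston vs Selby: 2+2+5 = 9 for Kelston, 24 for Selby — Selby by 24–9.
Ralston vs Arden: 18 to 15, Ralston.
Ralston vs Selby: 12 to 21, Selby.
Arden vs Selby: 20 to 13, Arden.
Every city loses at least once (Norbury loses to Kelston; Kelston loses to Ralston; Ralston loses to Selby; Arden loses to Kelston; Selby loses to Norbury). The majority relation contains the cycle Norbury > Selby > Kelston > Norbury, so there is no Condorcet winner.

none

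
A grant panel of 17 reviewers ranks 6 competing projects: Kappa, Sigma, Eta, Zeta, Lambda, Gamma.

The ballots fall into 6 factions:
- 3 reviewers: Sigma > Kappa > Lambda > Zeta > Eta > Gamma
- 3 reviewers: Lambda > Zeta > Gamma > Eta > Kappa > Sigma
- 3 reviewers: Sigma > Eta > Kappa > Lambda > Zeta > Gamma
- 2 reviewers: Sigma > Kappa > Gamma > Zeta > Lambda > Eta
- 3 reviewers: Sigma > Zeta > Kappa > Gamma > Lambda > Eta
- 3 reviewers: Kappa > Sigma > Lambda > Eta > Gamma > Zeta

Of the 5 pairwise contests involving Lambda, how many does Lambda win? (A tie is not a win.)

Lambda against each rival (17 reviewers):
Lambda vs Kappa: Lambda is ranked higher on 3 ballots, Kappa on 14. Kappa wins 14–3.
Lambda vs Sigma: Sigma, 14–3.
Lambda vs Eta: Lambda is ranked higher on 3+3+2+3+3 = 14 ballots, Eta on 3. Lambda wins 14–3.
Lambda vs Zeta: Lambda wins 12–5.
Lambda vs Gamma: Lambda preferred on 3+3+3+3 = 12 ballots; Lambda wins 12–5.
Lambda beats Eta, Zeta, Gamma; loses to Kappa, Sigma — 3 pairwise wins.

3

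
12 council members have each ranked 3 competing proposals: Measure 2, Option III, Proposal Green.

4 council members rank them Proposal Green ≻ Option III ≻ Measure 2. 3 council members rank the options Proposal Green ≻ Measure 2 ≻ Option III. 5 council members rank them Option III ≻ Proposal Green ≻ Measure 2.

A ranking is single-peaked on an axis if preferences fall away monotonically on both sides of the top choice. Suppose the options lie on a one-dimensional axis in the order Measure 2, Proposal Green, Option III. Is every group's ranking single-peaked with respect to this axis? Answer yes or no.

yes

Axis positions: Measure 2=1, Proposal Green=2, Option III=3.
Group 1 (peak Proposal Green at position 2): ranking walks positions 2-3-1, expanding outward from the peak — single-peaked.
Group 2 (peak Proposal Green at position 2): ranking walks positions 2-1-3, expanding outward from the peak — single-peaked.
Group 3 (peak Option III at position 3): ranking walks positions 3-2-1, expanding outward from the peak — single-peaked.
Every ranking is single-peaked on this axis.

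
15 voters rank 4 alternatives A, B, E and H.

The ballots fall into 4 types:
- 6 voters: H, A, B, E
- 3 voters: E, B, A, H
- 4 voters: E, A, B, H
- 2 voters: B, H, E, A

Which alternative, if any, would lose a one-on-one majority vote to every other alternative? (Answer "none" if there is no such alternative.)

none

Pairwise majorities:
A vs B: A, 10–5.
A vs E: A is ranked higher on 6 ballots, E on 9. E wins 9–6.
A–H: H 8–7.
B vs E: B preferred on 6+2 = 8 ballots; B wins 8–7.
B vs H: 3+4+2 = 9 for B, 6 for H — B by 9–6.
E vs H: H wins 8–7.
No alternative is winless: A beats B; B beats E; E beats A; H beats A. There is no Condorcet loser.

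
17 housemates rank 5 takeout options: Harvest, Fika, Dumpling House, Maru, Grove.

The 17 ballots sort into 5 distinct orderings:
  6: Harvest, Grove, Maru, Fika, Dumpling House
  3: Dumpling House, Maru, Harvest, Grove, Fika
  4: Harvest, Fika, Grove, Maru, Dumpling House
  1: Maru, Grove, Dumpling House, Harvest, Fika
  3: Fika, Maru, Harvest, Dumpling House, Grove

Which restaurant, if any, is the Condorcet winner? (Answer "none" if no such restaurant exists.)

Head-to-head results (17 friends):
Harvest vs Fika: 6+3+4+1 = 14 for Harvest, 3 for Fika — Harvest by 14–3.
Harvest vs Dumpling House: 13 to 4, Harvest.
Harvest vs Maru: 10 to 7, Harvest.
Harvest vs Grove: 6+3+4+3 = 16 for Harvest, 1 for Grove — Harvest by 16–1.
Fika vs Dumpling House: Fika is ranked higher on 6+4+3 = 13 ballots, Dumpling House on 4. Fika wins 13–4.
Fika vs Maru: Fika preferred on 4+3 = 7 ballots; Maru wins 10–7.
Fika vs Grove: 7 to 10, Grove.
Dumpling House vs Maru: Dumpling House preferred on 3 ballots; Maru wins 14–3.
Dumpling House vs Grove: Dumpling House preferred on 3+3 = 6 ballots; Grove wins 11–6.
Maru vs Grove: 3+1+3 = 7 for Maru, 10 for Grove — Grove by 10–7.
Harvest beats each of Fika, Dumpling House, Maru, Grove — Harvest is the Condorcet winner.

Harvest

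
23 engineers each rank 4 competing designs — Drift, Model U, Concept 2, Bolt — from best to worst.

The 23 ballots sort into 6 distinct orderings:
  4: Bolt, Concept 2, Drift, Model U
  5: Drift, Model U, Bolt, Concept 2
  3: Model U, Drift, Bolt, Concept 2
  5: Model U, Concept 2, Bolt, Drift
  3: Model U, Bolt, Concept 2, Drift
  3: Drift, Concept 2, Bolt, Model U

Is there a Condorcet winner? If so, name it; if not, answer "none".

none

Pairwise majorities:
Drift vs Model U: 4+5+3 = 12 for Drift, 11 for Model U — Drift by 12–11.
Drift vs Concept 2: 11 to 12, Concept 2.
Drift vs Bolt: Drift preferred on 5+3+3 = 11 ballots; Bolt wins 12–11.
Model U vs Concept 2: 5+3+5+3 = 16 for Model U, 7 for Concept 2 — Model U by 16–7.
Model U vs Bolt: 5+3+5+3 = 16 for Model U, 7 for Bolt — Model U by 16–7.
Concept 2 vs Bolt: 5+3 = 8 for Concept 2, 15 for Bolt — Bolt by 15–8.
Every design loses at least once (Drift loses to Concept 2; Model U loses to Drift; Concept 2 loses to Model U; Bolt loses to Model U). The majority relation contains the cycle Drift → Model U → Concept 2 → Drift, so there is no Condorcet winner.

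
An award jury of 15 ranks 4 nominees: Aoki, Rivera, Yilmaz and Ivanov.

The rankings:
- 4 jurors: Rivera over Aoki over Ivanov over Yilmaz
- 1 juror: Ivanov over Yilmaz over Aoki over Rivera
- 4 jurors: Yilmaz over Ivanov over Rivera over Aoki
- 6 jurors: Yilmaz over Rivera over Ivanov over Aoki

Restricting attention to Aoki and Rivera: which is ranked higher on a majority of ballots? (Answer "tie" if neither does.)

Ballots ranking Aoki above Rivera: 1.
Ballots ranking Rivera above Aoki: 15 − 1 = 14.
Rivera wins the head-to-head 14–1.

Rivera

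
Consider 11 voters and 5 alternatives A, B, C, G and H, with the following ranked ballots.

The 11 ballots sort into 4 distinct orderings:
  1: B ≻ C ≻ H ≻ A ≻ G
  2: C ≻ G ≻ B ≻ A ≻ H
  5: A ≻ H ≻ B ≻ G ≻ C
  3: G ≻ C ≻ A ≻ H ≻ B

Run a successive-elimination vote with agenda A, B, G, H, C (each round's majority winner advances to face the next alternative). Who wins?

C

Round 1: A vs B — 8–3, A advances.
Round 2: A vs G — 6–5, A advances.
Round 3: A vs H — 10–1, A advances.
Round 4: A vs C — 5–6, C advances.
C survives the agenda.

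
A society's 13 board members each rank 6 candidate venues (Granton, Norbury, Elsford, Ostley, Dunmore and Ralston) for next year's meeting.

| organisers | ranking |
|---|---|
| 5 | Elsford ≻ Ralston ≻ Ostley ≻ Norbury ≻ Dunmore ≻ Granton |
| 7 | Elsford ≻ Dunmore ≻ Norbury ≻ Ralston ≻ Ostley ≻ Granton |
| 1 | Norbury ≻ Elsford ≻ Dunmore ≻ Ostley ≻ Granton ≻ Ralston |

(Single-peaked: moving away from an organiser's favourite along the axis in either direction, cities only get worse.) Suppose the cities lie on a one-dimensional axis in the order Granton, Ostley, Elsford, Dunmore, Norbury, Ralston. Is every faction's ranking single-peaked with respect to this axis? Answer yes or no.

Axis positions: Granton=1, Ostley=2, Elsford=3, Dunmore=4, Norbury=5, Ralston=6.
Faction 1: ranking walks positions 3-6-2-5-4-1; Ralston is ranked above Dunmore even though Dunmore lies between Ralston and the peak Elsford on the axis — preferences dip and rise again. Not single-peaked.
Faction 2 (peak Elsford at position 3): ranking walks positions 3-4-5-6-2-1, expanding outward from the peak — single-peaked.
Faction 3: ranking walks positions 5-3-4-2-1-6; Elsford is ranked above Dunmore even though Dunmore lies between Elsford and the peak Norbury on the axis — preferences dip and rise again. Not single-peaked.
Faction 1 violates single-peakedness, so the profile is not single-peaked on this axis.

no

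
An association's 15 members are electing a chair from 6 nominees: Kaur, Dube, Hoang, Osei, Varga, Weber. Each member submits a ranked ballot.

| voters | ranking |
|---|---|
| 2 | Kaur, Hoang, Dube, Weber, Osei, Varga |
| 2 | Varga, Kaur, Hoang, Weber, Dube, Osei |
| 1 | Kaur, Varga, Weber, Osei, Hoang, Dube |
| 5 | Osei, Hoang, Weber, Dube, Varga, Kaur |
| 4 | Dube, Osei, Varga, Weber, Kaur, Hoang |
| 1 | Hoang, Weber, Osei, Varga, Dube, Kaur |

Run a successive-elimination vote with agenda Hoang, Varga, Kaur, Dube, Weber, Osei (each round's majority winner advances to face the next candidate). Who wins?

Round 1: Hoang vs Varga — 8–7, Hoang advances.
Round 2: Hoang vs Kaur — 6–9, Kaur advances.
Round 3: Kaur vs Dube — 5–10, Dube advances.
Round 4: Dube vs Weber — 6–9, Weber advances.
Round 5: Weber vs Osei — 6–9, Osei advances.
Osei survives the agenda.

Osei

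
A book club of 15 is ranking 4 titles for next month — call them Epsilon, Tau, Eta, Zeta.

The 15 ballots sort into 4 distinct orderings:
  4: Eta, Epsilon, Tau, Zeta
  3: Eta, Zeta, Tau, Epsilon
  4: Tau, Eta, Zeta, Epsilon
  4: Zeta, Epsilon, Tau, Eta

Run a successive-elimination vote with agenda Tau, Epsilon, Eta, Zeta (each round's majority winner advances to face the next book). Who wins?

Eta

Round 1: Tau vs Epsilon — 7–8, Epsilon advances.
Round 2: Epsilon vs Eta — 4–11, Eta advances.
Round 3: Eta vs Zeta — 11–4, Eta advances.
Eta survives the agenda.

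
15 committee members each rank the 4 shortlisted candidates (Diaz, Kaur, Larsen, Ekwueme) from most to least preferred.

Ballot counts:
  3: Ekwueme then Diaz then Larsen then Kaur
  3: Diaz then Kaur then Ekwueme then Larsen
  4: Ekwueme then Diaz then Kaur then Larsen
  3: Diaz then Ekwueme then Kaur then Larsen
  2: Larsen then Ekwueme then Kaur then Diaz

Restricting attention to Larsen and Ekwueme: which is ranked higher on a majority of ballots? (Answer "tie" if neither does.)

Ekwueme

Ballots ranking Larsen above Ekwueme: 2.
Ballots ranking Ekwueme above Larsen: 15 − 2 = 13.
Ekwueme wins the head-to-head 13–2.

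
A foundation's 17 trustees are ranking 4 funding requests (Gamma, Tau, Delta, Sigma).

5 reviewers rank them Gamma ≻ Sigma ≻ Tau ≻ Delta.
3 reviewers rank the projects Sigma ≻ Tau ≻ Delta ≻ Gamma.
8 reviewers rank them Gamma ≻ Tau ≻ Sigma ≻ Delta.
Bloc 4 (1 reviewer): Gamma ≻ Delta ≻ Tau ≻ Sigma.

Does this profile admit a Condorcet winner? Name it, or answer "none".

Gamma

Pairwise majorities:
Gamma vs Tau: Gamma wins 14–3.
Gamma vs Delta: Gamma wins 14–3.
Gamma vs Sigma: 5+8+1 = 14 for Gamma, 3 for Sigma — Gamma by 14–3.
Tau–Delta: Tau 16–1.
Tau vs Sigma: 9 to 8, Tau.
Delta–Sigma: Sigma 16–1.
Gamma wins every pairwise contest, so Gamma is the Condorcet winner.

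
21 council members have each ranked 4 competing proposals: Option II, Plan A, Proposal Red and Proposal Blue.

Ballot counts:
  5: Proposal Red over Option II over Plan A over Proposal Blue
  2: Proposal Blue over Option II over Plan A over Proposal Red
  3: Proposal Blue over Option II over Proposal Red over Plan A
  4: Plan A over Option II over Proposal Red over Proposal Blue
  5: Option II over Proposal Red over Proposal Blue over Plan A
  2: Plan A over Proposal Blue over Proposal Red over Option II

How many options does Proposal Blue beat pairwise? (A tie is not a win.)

0

Proposal Blue against each rival (21 council members):
Proposal Blue vs Option II: 7 to 14, Option II.
Proposal Blue vs Plan A: 10 to 11, Plan A.
Proposal Blue vs Proposal Red: Proposal Red, 14–7.
Proposal Blue beats no one; loses to Option II, Plan A, Proposal Red — 0 pairwise wins.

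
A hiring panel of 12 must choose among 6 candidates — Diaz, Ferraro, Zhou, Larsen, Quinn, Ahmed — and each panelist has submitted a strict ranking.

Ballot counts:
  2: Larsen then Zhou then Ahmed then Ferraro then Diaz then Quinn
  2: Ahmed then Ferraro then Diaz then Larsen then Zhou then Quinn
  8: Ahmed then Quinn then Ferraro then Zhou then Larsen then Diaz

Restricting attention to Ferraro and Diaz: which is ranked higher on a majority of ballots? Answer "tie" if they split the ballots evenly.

Ballots ranking Ferraro above Diaz: 2 + 2 + 8 = 12.
Ballots ranking Diaz above Ferraro: 12 − 12 = 0.
Ferraro wins the head-to-head 12–0.

Ferraro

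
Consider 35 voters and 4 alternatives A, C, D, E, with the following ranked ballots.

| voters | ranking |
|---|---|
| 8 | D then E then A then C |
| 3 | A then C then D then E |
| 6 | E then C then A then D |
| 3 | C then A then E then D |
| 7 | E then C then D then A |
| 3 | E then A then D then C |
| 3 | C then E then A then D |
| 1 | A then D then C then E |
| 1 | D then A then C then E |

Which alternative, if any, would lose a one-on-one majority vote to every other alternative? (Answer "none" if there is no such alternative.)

Head-to-head results (35 voters):
A vs C: 16 to 19, C.
A vs D: A, 19–16.
A vs E: A preferred on 3+3+1+1 = 8 ballots; E wins 27–8.
C vs D: C preferred on 3+6+3+7+3 = 22 ballots; C wins 22–13.
C–E: E 24–11.
D–E: E 22–13.
D loses to every other alternative — it is the Condorcet loser.

D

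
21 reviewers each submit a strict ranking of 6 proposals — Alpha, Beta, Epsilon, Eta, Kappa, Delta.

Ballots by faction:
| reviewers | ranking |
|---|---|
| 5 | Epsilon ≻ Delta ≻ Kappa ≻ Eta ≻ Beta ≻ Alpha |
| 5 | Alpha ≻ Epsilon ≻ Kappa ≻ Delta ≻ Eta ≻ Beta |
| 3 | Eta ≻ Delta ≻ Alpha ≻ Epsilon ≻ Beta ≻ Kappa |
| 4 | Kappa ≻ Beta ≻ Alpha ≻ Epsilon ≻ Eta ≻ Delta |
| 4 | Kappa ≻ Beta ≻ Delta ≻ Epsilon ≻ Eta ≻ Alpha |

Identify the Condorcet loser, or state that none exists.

Head-to-head results (21 reviewers):
Alpha vs Beta: Alpha preferred on 5+3 = 8 ballots; Beta wins 13–8.
Alpha–Epsilon: Alpha 12–9.
Alpha–Eta: Eta 12–9.
Alpha vs Kappa: Kappa wins 13–8.
Alpha–Delta: Delta 12–9.
Beta vs Epsilon: Epsilon wins 13–8.
Beta vs Eta: Beta preferred on 4+4 = 8 ballots; Eta wins 13–8.
Beta vs Kappa: 3 to 18, Kappa.
Beta vs Delta: Beta is ranked higher on 4+4 = 8 ballots, Delta on 13. Delta wins 13–8.
Epsilon vs Eta: 18 to 3, Epsilon.
Epsilon vs Kappa: Epsilon, 13–8.
Epsilon vs Delta: Epsilon is ranked higher on 5+5+4 = 14 ballots, Delta on 7. Epsilon wins 14–7.
Eta vs Kappa: Eta is ranked higher on 3 ballots, Kappa on 18. Kappa wins 18–3.
Eta vs Delta: Eta preferred on 3+4 = 7 ballots; Delta wins 14–7.
Kappa vs Delta: Kappa wins 13–8.
No project is winless: Alpha beats Epsilon; Beta beats Alpha; Epsilon beats Beta; Eta beats Alpha; Kappa beats Alpha; Delta beats Alpha. There is no Condorcet loser.

none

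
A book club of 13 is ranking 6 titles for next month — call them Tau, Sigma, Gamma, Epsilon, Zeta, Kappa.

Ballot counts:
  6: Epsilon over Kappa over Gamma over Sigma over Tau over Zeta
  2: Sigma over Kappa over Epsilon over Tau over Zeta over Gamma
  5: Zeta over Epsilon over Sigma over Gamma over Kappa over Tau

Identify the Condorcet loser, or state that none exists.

Head-to-head results (13 members):
Tau vs Sigma: Sigma wins 13–0.
Tau vs Gamma: 2 to 11, Gamma.
Tau vs Epsilon: Tau is ranked higher on 0 ballots, Epsilon on 13. Epsilon wins 13–0.
Tau vs Zeta: Tau preferred on 6+2 = 8 ballots; Tau wins 8–5.
Tau vs Kappa: 0 for Tau, 13 for Kappa — Kappa by 13–0.
Sigma vs Gamma: 7 to 6, Sigma.
Sigma vs Epsilon: Sigma preferred on 2 ballots; Epsilon wins 11–2.
Sigma vs Zeta: 8 to 5, Sigma.
Sigma vs Kappa: Sigma is ranked higher on 2+5 = 7 ballots, Kappa on 6. Sigma wins 7–6.
Gamma vs Epsilon: Epsilon wins 13–0.
Gamma vs Zeta: Gamma preferred on 6 ballots; Zeta wins 7–6.
Gamma vs Kappa: Kappa wins 8–5.
Epsilon vs Zeta: 8 to 5, Epsilon.
Epsilon vs Kappa: Epsilon wins 11–2.
Zeta vs Kappa: Zeta is ranked higher on 5 ballots, Kappa on 8. Kappa wins 8–5.
Every book wins at least one matchup (Tau beats Zeta; Sigma beats Tau; Gamma beats Tau; Epsilon beats Tau; Zeta beats Gamma; Kappa beats Tau), so there is no Condorcet loser.

none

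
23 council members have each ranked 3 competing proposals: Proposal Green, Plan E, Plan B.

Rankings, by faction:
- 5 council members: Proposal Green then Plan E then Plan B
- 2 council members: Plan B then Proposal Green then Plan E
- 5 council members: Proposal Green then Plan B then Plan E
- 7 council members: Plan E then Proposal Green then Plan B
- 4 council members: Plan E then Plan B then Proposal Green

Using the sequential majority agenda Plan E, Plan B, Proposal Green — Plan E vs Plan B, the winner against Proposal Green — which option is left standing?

Proposal Green

Round 1: Plan E vs Plan B — 16–7, Plan E advances.
Round 2: Plan E vs Proposal Green — 11–12, Proposal Green advances.
The agenda winner is Proposal Green.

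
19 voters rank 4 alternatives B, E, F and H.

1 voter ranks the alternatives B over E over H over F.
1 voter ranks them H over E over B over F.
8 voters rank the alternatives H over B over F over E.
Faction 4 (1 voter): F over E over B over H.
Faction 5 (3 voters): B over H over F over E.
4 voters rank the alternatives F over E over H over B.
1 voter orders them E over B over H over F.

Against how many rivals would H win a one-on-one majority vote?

H against each rival (19 voters):
H vs B: H, 13–6.
H vs E: H, 12–7.
H vs F: 14 to 5, H.
H beats B, E, F — 3 pairwise wins.

3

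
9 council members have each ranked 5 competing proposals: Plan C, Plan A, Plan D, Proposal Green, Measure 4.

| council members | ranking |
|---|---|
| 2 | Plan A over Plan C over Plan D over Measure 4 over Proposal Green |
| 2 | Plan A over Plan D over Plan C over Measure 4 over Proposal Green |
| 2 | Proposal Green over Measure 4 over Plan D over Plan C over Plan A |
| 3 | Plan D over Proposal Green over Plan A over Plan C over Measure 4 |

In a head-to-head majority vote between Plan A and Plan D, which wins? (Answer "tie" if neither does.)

Ballots ranking Plan A above Plan D: 2 + 2 = 4.
Ballots ranking Plan D above Plan A: 9 − 4 = 5.
Plan D wins the head-to-head 5–4.

Plan D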